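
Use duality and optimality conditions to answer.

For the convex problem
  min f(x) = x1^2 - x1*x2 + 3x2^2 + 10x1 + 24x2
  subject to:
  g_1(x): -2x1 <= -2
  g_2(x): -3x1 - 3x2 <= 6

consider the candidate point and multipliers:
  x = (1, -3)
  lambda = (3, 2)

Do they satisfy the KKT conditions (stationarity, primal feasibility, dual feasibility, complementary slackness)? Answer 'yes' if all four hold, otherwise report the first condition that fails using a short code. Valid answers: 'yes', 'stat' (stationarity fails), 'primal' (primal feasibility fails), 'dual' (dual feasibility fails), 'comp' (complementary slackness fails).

Gradient of f: grad f(x) = Q x + c = (15, 5)
Constraint values g_i(x) = a_i^T x - b_i:
  g_1((1, -3)) = 0
  g_2((1, -3)) = 0
Stationarity residual: grad f(x) + sum_i lambda_i a_i = (3, -1)
  -> stationarity FAILS
Primal feasibility (all g_i <= 0): OK
Dual feasibility (all lambda_i >= 0): OK
Complementary slackness (lambda_i * g_i(x) = 0 for all i): OK

Verdict: the first failing condition is stationarity -> stat.

stat


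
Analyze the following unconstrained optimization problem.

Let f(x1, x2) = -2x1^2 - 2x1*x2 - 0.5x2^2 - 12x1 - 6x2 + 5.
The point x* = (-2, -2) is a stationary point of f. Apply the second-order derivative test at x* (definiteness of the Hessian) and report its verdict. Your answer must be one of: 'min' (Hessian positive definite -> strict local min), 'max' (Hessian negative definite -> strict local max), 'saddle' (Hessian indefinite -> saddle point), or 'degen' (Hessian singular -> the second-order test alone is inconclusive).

Compute the Hessian H = grad^2 f:
  H = [[-4, -2], [-2, -1]]
Verify stationarity: grad f(x*) = H x* + g = (0, 0).
Eigenvalues of H: -5, 0.
H has a zero eigenvalue (singular; negative semidefinite but not definite), so H is neither positive definite, negative definite, nor indefinite. The second-order test alone is inconclusive -> degen.
(Indeed, f is constant along the null direction of H through x*, so x* is not a strict local extremum.)

degen


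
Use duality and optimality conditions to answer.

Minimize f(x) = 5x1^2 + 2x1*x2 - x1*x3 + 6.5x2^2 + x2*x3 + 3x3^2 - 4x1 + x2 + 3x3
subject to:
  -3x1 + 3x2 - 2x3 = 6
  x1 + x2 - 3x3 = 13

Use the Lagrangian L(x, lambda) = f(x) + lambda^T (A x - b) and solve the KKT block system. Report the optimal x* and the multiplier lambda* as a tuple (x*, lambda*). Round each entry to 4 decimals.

Form the Lagrangian:
  L(x, lambda) = (1/2) x^T Q x + c^T x + lambda^T (A x - b)
Stationarity (grad_x L = 0): Q x + c + A^T lambda = 0.
Primal feasibility: A x = b.

This gives the KKT block system:
  [ Q   A^T ] [ x     ]   [-c ]
  [ A    0  ] [ lambda ] = [ b ]

Solving the linear system:
  x*      = (0.9932, 0.4178, -3.863)
  lambda* = (1.0125, -7.5928)
  f(x*)   = 38.7436

x* = (0.9932, 0.4178, -3.863), lambda* = (1.0125, -7.5928)


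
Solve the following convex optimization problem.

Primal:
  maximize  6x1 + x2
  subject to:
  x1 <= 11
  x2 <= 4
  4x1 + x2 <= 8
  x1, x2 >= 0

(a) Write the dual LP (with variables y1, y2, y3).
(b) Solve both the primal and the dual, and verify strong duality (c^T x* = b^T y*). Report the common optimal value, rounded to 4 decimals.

The standard primal-dual pair for 'max c^T x s.t. A x <= b, x >= 0' is:
  Dual:  min b^T y  s.t.  A^T y >= c,  y >= 0.

So the dual LP is:
  minimize  11y1 + 4y2 + 8y3
  subject to:
    y1 + 4y3 >= 6
    y2 + y3 >= 1
    y1, y2, y3 >= 0

Solving the primal: x* = (2, 0).
  primal value c^T x* = 12.
Solving the dual: y* = (0, 0, 1.5).
  dual value b^T y* = 12.
Strong duality: c^T x* = b^T y*. Confirmed.

12


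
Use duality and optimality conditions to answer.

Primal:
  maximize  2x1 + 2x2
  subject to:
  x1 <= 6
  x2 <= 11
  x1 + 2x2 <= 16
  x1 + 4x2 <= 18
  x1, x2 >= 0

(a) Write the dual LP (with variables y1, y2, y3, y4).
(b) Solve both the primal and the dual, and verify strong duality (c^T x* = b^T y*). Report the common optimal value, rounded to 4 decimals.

The standard primal-dual pair for 'max c^T x s.t. A x <= b, x >= 0' is:
  Dual:  min b^T y  s.t.  A^T y >= c,  y >= 0.

So the dual LP is:
  minimize  6y1 + 11y2 + 16y3 + 18y4
  subject to:
    y1 + y3 + y4 >= 2
    y2 + 2y3 + 4y4 >= 2
    y1, y2, y3, y4 >= 0

Solving the primal: x* = (6, 3).
  primal value c^T x* = 18.
Solving the dual: y* = (1.5, 0, 0, 0.5).
  dual value b^T y* = 18.
Strong duality: c^T x* = b^T y*. Confirmed.

18


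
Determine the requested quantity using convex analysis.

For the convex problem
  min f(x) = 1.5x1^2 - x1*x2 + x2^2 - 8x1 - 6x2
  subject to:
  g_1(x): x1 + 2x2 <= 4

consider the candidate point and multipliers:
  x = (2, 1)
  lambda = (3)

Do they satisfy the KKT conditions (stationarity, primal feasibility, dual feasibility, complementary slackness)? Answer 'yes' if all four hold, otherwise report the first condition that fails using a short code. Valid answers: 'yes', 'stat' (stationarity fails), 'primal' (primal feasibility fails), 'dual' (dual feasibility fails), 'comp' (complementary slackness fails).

Gradient of f: grad f(x) = Q x + c = (-3, -6)
Constraint values g_i(x) = a_i^T x - b_i:
  g_1((2, 1)) = 0
Stationarity residual: grad f(x) + sum_i lambda_i a_i = (0, 0)
  -> stationarity OK
Primal feasibility (all g_i <= 0): OK
Dual feasibility (all lambda_i >= 0): OK
Complementary slackness (lambda_i * g_i(x) = 0 for all i): OK

Verdict: yes, KKT holds.

yes


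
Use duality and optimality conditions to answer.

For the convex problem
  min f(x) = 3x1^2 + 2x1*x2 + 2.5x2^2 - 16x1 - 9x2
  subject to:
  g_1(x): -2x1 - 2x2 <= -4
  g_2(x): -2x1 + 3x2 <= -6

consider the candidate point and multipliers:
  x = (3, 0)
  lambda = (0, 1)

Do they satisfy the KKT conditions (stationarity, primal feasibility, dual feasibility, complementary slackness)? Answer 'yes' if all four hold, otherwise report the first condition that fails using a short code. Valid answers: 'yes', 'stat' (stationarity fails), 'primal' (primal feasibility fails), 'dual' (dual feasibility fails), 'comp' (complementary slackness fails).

Gradient of f: grad f(x) = Q x + c = (2, -3)
Constraint values g_i(x) = a_i^T x - b_i:
  g_1((3, 0)) = -2
  g_2((3, 0)) = 0
Stationarity residual: grad f(x) + sum_i lambda_i a_i = (0, 0)
  -> stationarity OK
Primal feasibility (all g_i <= 0): OK
Dual feasibility (all lambda_i >= 0): OK
Complementary slackness (lambda_i * g_i(x) = 0 for all i): OK

Verdict: yes, KKT holds.

yes


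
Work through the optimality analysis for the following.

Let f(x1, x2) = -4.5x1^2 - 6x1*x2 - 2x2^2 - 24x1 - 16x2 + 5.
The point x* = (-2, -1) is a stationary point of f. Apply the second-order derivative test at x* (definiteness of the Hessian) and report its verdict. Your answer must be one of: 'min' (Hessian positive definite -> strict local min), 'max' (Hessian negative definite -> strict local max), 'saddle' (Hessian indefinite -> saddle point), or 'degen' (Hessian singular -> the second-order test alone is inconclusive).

Compute the Hessian H = grad^2 f:
  H = [[-9, -6], [-6, -4]]
Verify stationarity: grad f(x*) = H x* + g = (0, 0).
Eigenvalues of H: -13, 0.
H has a zero eigenvalue (singular; negative semidefinite but not definite), so H is neither positive definite, negative definite, nor indefinite. The second-order test alone is inconclusive -> degen.
(Indeed, f is constant along the null direction of H through x*, so x* is not a strict local extremum.)

degen


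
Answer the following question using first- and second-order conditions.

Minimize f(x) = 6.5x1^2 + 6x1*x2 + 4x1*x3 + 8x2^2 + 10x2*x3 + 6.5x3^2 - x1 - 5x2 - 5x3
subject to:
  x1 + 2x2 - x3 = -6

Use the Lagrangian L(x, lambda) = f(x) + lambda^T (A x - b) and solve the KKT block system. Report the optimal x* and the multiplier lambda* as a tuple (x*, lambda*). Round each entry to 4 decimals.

Form the Lagrangian:
  L(x, lambda) = (1/2) x^T Q x + c^T x + lambda^T (A x - b)
Stationarity (grad_x L = 0): Q x + c + A^T lambda = 0.
Primal feasibility: A x = b.

This gives the KKT block system:
  [ Q   A^T ] [ x     ]   [-c ]
  [ A    0  ] [ lambda ] = [ b ]

Solving the linear system:
  x*      = (-0.2713, -1.7355, 2.2577)
  lambda* = (5.9096)
  f(x*)   = 16.5589

x* = (-0.2713, -1.7355, 2.2577), lambda* = (5.9096)


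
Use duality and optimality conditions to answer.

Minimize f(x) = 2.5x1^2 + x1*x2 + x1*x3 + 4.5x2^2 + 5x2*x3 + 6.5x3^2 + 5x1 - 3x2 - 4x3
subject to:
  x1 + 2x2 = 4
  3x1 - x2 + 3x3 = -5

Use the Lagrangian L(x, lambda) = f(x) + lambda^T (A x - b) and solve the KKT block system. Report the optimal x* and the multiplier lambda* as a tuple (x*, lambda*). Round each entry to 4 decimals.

Form the Lagrangian:
  L(x, lambda) = (1/2) x^T Q x + c^T x + lambda^T (A x - b)
Stationarity (grad_x L = 0): Q x + c + A^T lambda = 0.
Primal feasibility: A x = b.

This gives the KKT block system:
  [ Q   A^T ] [ x     ]   [-c ]
  [ A    0  ] [ lambda ] = [ b ]

Solving the linear system:
  x*      = (-0.334, 2.167, -0.6103)
  lambda* = (-6.3198, 0.4777)
  f(x*)   = 10.9691

x* = (-0.334, 2.167, -0.6103), lambda* = (-6.3198, 0.4777)


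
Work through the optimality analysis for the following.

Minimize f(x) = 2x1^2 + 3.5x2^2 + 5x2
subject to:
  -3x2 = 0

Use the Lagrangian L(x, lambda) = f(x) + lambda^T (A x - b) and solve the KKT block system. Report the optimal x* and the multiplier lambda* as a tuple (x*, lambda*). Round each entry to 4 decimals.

Form the Lagrangian:
  L(x, lambda) = (1/2) x^T Q x + c^T x + lambda^T (A x - b)
Stationarity (grad_x L = 0): Q x + c + A^T lambda = 0.
Primal feasibility: A x = b.

This gives the KKT block system:
  [ Q   A^T ] [ x     ]   [-c ]
  [ A    0  ] [ lambda ] = [ b ]

Solving the linear system:
  x*      = (0, 0)
  lambda* = (1.6667)
  f(x*)   = 0

x* = (0, 0), lambda* = (1.6667)


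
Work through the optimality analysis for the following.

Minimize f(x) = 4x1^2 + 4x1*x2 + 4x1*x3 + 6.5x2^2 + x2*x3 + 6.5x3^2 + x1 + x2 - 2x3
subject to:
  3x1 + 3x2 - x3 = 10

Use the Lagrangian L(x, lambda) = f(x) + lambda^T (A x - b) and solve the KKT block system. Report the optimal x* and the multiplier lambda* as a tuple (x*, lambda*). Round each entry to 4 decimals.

Form the Lagrangian:
  L(x, lambda) = (1/2) x^T Q x + c^T x + lambda^T (A x - b)
Stationarity (grad_x L = 0): Q x + c + A^T lambda = 0.
Primal feasibility: A x = b.

This gives the KKT block system:
  [ Q   A^T ] [ x     ]   [-c ]
  [ A    0  ] [ lambda ] = [ b ]

Solving the linear system:
  x*      = (2.3077, 0.6702, -1.0662)
  lambda* = (-5.9593)
  f(x*)   = 32.3515

x* = (2.3077, 0.6702, -1.0662), lambda* = (-5.9593)


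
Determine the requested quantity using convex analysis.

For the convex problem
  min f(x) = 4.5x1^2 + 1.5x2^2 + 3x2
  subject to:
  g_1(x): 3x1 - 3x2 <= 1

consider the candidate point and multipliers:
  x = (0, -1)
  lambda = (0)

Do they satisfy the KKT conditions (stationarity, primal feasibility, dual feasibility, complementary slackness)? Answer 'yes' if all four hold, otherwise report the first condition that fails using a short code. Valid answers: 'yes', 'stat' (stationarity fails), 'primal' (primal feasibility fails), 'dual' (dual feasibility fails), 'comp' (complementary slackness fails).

Gradient of f: grad f(x) = Q x + c = (0, 0)
Constraint values g_i(x) = a_i^T x - b_i:
  g_1((0, -1)) = 2
Stationarity residual: grad f(x) + sum_i lambda_i a_i = (0, 0)
  -> stationarity OK
Primal feasibility (all g_i <= 0): FAILS
Dual feasibility (all lambda_i >= 0): OK
Complementary slackness (lambda_i * g_i(x) = 0 for all i): OK

Verdict: the first failing condition is primal_feasibility -> primal.

primal


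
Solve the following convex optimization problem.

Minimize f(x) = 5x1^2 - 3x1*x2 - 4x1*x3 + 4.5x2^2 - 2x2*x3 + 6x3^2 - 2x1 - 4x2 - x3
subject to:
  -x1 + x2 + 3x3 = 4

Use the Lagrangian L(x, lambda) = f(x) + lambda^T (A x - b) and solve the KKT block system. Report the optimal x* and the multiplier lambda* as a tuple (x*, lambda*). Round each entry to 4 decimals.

Form the Lagrangian:
  L(x, lambda) = (1/2) x^T Q x + c^T x + lambda^T (A x - b)
Stationarity (grad_x L = 0): Q x + c + A^T lambda = 0.
Primal feasibility: A x = b.

This gives the KKT block system:
  [ Q   A^T ] [ x     ]   [-c ]
  [ A    0  ] [ lambda ] = [ b ]

Solving the linear system:
  x*      = (0.7985, 1.251, 1.1825)
  lambda* = (-2.4981)
  f(x*)   = 1.1046

x* = (0.7985, 1.251, 1.1825), lambda* = (-2.4981)


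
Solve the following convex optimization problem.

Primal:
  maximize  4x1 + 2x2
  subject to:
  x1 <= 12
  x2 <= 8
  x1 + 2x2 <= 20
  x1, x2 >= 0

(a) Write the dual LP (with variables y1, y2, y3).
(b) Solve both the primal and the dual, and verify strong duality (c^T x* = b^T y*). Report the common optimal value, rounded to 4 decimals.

The standard primal-dual pair for 'max c^T x s.t. A x <= b, x >= 0' is:
  Dual:  min b^T y  s.t.  A^T y >= c,  y >= 0.

So the dual LP is:
  minimize  12y1 + 8y2 + 20y3
  subject to:
    y1 + y3 >= 4
    y2 + 2y3 >= 2
    y1, y2, y3 >= 0

Solving the primal: x* = (12, 4).
  primal value c^T x* = 56.
Solving the dual: y* = (3, 0, 1).
  dual value b^T y* = 56.
Strong duality: c^T x* = b^T y*. Confirmed.

56


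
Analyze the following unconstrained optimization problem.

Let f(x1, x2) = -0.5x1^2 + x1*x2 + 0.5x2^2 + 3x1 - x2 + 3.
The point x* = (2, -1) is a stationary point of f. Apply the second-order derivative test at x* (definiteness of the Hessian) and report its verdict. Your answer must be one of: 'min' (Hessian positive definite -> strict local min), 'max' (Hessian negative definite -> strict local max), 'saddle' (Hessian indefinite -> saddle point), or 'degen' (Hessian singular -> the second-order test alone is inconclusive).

Compute the Hessian H = grad^2 f:
  H = [[-1, 1], [1, 1]]
Verify stationarity: grad f(x*) = H x* + g = (0, 0).
Eigenvalues of H: -1.4142, 1.4142.
Eigenvalues have mixed signs, so H is indefinite -> x* is a saddle point.

saddle


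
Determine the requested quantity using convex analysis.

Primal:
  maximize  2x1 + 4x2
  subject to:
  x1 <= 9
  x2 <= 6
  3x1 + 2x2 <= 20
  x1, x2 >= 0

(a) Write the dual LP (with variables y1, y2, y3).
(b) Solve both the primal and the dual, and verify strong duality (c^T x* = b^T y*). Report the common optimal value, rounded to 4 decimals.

The standard primal-dual pair for 'max c^T x s.t. A x <= b, x >= 0' is:
  Dual:  min b^T y  s.t.  A^T y >= c,  y >= 0.

So the dual LP is:
  minimize  9y1 + 6y2 + 20y3
  subject to:
    y1 + 3y3 >= 2
    y2 + 2y3 >= 4
    y1, y2, y3 >= 0

Solving the primal: x* = (2.6667, 6).
  primal value c^T x* = 29.3333.
Solving the dual: y* = (0, 2.6667, 0.6667).
  dual value b^T y* = 29.3333.
Strong duality: c^T x* = b^T y*. Confirmed.

29.3333


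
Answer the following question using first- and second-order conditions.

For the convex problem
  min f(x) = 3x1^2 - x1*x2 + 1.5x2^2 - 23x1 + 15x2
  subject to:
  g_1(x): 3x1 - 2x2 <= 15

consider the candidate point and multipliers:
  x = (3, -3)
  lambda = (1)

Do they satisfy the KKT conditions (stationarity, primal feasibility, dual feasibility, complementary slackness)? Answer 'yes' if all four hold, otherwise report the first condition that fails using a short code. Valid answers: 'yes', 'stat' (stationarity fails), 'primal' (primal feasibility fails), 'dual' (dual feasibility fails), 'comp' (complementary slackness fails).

Gradient of f: grad f(x) = Q x + c = (-2, 3)
Constraint values g_i(x) = a_i^T x - b_i:
  g_1((3, -3)) = 0
Stationarity residual: grad f(x) + sum_i lambda_i a_i = (1, 1)
  -> stationarity FAILS
Primal feasibility (all g_i <= 0): OK
Dual feasibility (all lambda_i >= 0): OK
Complementary slackness (lambda_i * g_i(x) = 0 for all i): OK

Verdict: the first failing condition is stationarity -> stat.

stat


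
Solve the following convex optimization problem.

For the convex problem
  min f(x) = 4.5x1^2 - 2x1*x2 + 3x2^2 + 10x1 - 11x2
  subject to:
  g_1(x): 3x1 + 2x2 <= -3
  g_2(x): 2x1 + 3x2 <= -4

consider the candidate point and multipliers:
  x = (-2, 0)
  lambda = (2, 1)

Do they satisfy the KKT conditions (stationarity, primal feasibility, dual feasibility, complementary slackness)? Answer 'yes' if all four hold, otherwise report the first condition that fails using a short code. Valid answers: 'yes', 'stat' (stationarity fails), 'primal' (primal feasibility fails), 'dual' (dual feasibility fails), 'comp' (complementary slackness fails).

Gradient of f: grad f(x) = Q x + c = (-8, -7)
Constraint values g_i(x) = a_i^T x - b_i:
  g_1((-2, 0)) = -3
  g_2((-2, 0)) = 0
Stationarity residual: grad f(x) + sum_i lambda_i a_i = (0, 0)
  -> stationarity OK
Primal feasibility (all g_i <= 0): OK
Dual feasibility (all lambda_i >= 0): OK
Complementary slackness (lambda_i * g_i(x) = 0 for all i): FAILS

Verdict: the first failing condition is complementary_slackness -> comp.

comp


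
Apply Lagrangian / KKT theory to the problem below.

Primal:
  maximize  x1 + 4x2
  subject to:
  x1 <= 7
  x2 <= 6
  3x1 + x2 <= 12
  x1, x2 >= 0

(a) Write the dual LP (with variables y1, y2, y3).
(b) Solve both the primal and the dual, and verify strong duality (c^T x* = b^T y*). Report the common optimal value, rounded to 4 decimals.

The standard primal-dual pair for 'max c^T x s.t. A x <= b, x >= 0' is:
  Dual:  min b^T y  s.t.  A^T y >= c,  y >= 0.

So the dual LP is:
  minimize  7y1 + 6y2 + 12y3
  subject to:
    y1 + 3y3 >= 1
    y2 + y3 >= 4
    y1, y2, y3 >= 0

Solving the primal: x* = (2, 6).
  primal value c^T x* = 26.
Solving the dual: y* = (0, 3.6667, 0.3333).
  dual value b^T y* = 26.
Strong duality: c^T x* = b^T y*. Confirmed.

26


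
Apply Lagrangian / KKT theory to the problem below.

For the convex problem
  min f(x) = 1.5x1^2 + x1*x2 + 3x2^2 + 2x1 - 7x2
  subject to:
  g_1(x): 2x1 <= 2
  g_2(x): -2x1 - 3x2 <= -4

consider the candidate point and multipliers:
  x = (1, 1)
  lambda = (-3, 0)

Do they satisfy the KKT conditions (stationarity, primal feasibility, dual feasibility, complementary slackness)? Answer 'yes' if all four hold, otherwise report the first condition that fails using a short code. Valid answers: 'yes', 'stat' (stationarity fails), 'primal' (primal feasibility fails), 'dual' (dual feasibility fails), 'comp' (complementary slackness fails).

Gradient of f: grad f(x) = Q x + c = (6, 0)
Constraint values g_i(x) = a_i^T x - b_i:
  g_1((1, 1)) = 0
  g_2((1, 1)) = -1
Stationarity residual: grad f(x) + sum_i lambda_i a_i = (0, 0)
  -> stationarity OK
Primal feasibility (all g_i <= 0): OK
Dual feasibility (all lambda_i >= 0): FAILS
Complementary slackness (lambda_i * g_i(x) = 0 for all i): OK

Verdict: the first failing condition is dual_feasibility -> dual.

dual


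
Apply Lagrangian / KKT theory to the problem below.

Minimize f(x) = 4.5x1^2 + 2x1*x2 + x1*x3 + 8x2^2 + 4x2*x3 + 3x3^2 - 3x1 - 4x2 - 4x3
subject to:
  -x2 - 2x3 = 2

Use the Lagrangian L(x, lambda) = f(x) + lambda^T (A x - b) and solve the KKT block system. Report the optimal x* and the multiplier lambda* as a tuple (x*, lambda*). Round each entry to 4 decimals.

Form the Lagrangian:
  L(x, lambda) = (1/2) x^T Q x + c^T x + lambda^T (A x - b)
Stationarity (grad_x L = 0): Q x + c + A^T lambda = 0.
Primal feasibility: A x = b.

This gives the KKT block system:
  [ Q   A^T ] [ x     ]   [-c ]
  [ A    0  ] [ lambda ] = [ b ]

Solving the linear system:
  x*      = (0.4151, 0.1761, -1.0881)
  lambda* = (-4.7044)
  f(x*)   = 5.9057

x* = (0.4151, 0.1761, -1.0881), lambda* = (-4.7044)


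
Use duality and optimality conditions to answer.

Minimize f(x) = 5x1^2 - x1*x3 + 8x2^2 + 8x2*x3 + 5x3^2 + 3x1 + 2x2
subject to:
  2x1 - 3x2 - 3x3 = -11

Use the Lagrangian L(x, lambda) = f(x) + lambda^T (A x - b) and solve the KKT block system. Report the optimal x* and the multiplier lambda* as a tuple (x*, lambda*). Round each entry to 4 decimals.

Form the Lagrangian:
  L(x, lambda) = (1/2) x^T Q x + c^T x + lambda^T (A x - b)
Stationarity (grad_x L = 0): Q x + c + A^T lambda = 0.
Primal feasibility: A x = b.

This gives the KKT block system:
  [ Q   A^T ] [ x     ]   [-c ]
  [ A    0  ] [ lambda ] = [ b ]

Solving the linear system:
  x*      = (-1.8015, 0.4733, 1.9924)
  lambda* = (8.5038)
  f(x*)   = 44.542

x* = (-1.8015, 0.4733, 1.9924), lambda* = (8.5038)


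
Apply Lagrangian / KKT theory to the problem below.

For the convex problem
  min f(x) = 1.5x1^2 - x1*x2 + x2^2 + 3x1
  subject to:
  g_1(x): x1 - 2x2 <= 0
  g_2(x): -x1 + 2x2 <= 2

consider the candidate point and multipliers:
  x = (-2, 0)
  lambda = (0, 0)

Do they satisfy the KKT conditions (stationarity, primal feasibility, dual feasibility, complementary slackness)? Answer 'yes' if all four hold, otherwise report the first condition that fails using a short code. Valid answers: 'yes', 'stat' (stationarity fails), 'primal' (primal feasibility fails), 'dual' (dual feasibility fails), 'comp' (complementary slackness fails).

Gradient of f: grad f(x) = Q x + c = (-3, 2)
Constraint values g_i(x) = a_i^T x - b_i:
  g_1((-2, 0)) = -2
  g_2((-2, 0)) = 0
Stationarity residual: grad f(x) + sum_i lambda_i a_i = (-3, 2)
  -> stationarity FAILS
Primal feasibility (all g_i <= 0): OK
Dual feasibility (all lambda_i >= 0): OK
Complementary slackness (lambda_i * g_i(x) = 0 for all i): OK

Verdict: the first failing condition is stationarity -> stat.

stat


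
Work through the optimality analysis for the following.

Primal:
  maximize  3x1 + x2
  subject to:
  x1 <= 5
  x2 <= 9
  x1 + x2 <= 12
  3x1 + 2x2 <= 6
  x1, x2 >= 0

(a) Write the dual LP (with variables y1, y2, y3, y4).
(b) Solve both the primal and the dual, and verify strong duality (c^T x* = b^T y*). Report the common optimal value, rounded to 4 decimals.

The standard primal-dual pair for 'max c^T x s.t. A x <= b, x >= 0' is:
  Dual:  min b^T y  s.t.  A^T y >= c,  y >= 0.

So the dual LP is:
  minimize  5y1 + 9y2 + 12y3 + 6y4
  subject to:
    y1 + y3 + 3y4 >= 3
    y2 + y3 + 2y4 >= 1
    y1, y2, y3, y4 >= 0

Solving the primal: x* = (2, 0).
  primal value c^T x* = 6.
Solving the dual: y* = (0, 0, 0, 1).
  dual value b^T y* = 6.
Strong duality: c^T x* = b^T y*. Confirmed.

6


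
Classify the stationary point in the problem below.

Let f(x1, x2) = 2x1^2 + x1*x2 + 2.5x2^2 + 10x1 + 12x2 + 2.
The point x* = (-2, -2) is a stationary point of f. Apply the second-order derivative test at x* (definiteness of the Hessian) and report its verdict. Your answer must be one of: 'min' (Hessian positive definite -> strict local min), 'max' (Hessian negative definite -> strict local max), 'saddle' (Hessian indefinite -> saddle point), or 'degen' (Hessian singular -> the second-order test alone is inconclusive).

Compute the Hessian H = grad^2 f:
  H = [[4, 1], [1, 5]]
Verify stationarity: grad f(x*) = H x* + g = (0, 0).
Eigenvalues of H: 3.382, 5.618.
Both eigenvalues > 0, so H is positive definite -> x* is a strict local min.

min


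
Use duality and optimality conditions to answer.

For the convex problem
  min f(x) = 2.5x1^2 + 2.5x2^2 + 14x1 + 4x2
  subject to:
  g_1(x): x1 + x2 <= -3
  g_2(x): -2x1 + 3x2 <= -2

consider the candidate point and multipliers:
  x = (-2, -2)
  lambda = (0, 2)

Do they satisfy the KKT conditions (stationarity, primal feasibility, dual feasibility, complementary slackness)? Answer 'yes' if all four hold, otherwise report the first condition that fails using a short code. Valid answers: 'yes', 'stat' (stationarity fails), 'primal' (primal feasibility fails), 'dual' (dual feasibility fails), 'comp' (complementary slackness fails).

Gradient of f: grad f(x) = Q x + c = (4, -6)
Constraint values g_i(x) = a_i^T x - b_i:
  g_1((-2, -2)) = -1
  g_2((-2, -2)) = 0
Stationarity residual: grad f(x) + sum_i lambda_i a_i = (0, 0)
  -> stationarity OK
Primal feasibility (all g_i <= 0): OK
Dual feasibility (all lambda_i >= 0): OK
Complementary slackness (lambda_i * g_i(x) = 0 for all i): OK

Verdict: yes, KKT holds.

yes


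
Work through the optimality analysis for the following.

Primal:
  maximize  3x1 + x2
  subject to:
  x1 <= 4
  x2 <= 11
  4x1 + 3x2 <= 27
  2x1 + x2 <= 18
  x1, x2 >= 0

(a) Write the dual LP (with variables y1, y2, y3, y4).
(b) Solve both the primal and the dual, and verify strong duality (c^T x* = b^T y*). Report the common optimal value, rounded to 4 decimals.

The standard primal-dual pair for 'max c^T x s.t. A x <= b, x >= 0' is:
  Dual:  min b^T y  s.t.  A^T y >= c,  y >= 0.

So the dual LP is:
  minimize  4y1 + 11y2 + 27y3 + 18y4
  subject to:
    y1 + 4y3 + 2y4 >= 3
    y2 + 3y3 + y4 >= 1
    y1, y2, y3, y4 >= 0

Solving the primal: x* = (4, 3.6667).
  primal value c^T x* = 15.6667.
Solving the dual: y* = (1.6667, 0, 0.3333, 0).
  dual value b^T y* = 15.6667.
Strong duality: c^T x* = b^T y*. Confirmed.

15.6667


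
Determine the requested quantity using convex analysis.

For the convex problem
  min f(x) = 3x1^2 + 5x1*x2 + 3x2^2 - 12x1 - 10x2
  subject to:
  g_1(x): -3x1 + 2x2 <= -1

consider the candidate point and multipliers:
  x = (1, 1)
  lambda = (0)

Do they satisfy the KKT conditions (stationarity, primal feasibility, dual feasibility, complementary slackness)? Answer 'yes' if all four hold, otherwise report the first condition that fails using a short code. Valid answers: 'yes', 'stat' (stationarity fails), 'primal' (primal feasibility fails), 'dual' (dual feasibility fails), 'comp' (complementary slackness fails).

Gradient of f: grad f(x) = Q x + c = (-1, 1)
Constraint values g_i(x) = a_i^T x - b_i:
  g_1((1, 1)) = 0
Stationarity residual: grad f(x) + sum_i lambda_i a_i = (-1, 1)
  -> stationarity FAILS
Primal feasibility (all g_i <= 0): OK
Dual feasibility (all lambda_i >= 0): OK
Complementary slackness (lambda_i * g_i(x) = 0 for all i): OK

Verdict: the first failing condition is stationarity -> stat.

stat


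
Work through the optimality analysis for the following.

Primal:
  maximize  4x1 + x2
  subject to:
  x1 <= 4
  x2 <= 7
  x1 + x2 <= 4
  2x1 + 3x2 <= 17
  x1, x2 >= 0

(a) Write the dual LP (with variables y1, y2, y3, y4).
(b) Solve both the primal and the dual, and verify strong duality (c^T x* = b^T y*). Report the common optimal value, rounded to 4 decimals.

The standard primal-dual pair for 'max c^T x s.t. A x <= b, x >= 0' is:
  Dual:  min b^T y  s.t.  A^T y >= c,  y >= 0.

So the dual LP is:
  minimize  4y1 + 7y2 + 4y3 + 17y4
  subject to:
    y1 + y3 + 2y4 >= 4
    y2 + y3 + 3y4 >= 1
    y1, y2, y3, y4 >= 0

Solving the primal: x* = (4, 0).
  primal value c^T x* = 16.
Solving the dual: y* = (3, 0, 1, 0).
  dual value b^T y* = 16.
Strong duality: c^T x* = b^T y*. Confirmed.

16


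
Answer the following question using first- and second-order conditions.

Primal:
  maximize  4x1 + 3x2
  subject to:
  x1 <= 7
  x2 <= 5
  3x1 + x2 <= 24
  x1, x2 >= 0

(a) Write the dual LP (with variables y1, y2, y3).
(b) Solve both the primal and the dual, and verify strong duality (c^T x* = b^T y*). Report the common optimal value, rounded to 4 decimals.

The standard primal-dual pair for 'max c^T x s.t. A x <= b, x >= 0' is:
  Dual:  min b^T y  s.t.  A^T y >= c,  y >= 0.

So the dual LP is:
  minimize  7y1 + 5y2 + 24y3
  subject to:
    y1 + 3y3 >= 4
    y2 + y3 >= 3
    y1, y2, y3 >= 0

Solving the primal: x* = (6.3333, 5).
  primal value c^T x* = 40.3333.
Solving the dual: y* = (0, 1.6667, 1.3333).
  dual value b^T y* = 40.3333.
Strong duality: c^T x* = b^T y*. Confirmed.

40.3333


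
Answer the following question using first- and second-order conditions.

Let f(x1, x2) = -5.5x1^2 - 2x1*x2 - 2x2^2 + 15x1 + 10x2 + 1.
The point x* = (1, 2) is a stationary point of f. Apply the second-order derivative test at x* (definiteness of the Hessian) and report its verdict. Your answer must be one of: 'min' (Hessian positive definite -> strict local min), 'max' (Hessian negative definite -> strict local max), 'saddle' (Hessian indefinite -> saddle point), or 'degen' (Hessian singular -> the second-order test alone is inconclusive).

Compute the Hessian H = grad^2 f:
  H = [[-11, -2], [-2, -4]]
Verify stationarity: grad f(x*) = H x* + g = (0, 0).
Eigenvalues of H: -11.5311, -3.4689.
Both eigenvalues < 0, so H is negative definite -> x* is a strict local max.

max


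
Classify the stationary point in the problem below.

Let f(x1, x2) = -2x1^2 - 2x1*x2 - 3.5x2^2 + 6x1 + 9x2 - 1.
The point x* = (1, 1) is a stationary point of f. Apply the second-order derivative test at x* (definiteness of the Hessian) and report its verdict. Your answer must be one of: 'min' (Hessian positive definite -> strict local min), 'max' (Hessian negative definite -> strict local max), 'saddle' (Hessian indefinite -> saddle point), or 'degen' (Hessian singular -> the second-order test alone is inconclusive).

Compute the Hessian H = grad^2 f:
  H = [[-4, -2], [-2, -7]]
Verify stationarity: grad f(x*) = H x* + g = (0, 0).
Eigenvalues of H: -8, -3.
Both eigenvalues < 0, so H is negative definite -> x* is a strict local max.

max


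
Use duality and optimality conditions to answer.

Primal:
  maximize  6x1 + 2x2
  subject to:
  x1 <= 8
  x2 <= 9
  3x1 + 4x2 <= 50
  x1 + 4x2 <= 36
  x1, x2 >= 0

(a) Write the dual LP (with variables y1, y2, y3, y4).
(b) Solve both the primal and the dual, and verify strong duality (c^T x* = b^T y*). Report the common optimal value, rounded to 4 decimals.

The standard primal-dual pair for 'max c^T x s.t. A x <= b, x >= 0' is:
  Dual:  min b^T y  s.t.  A^T y >= c,  y >= 0.

So the dual LP is:
  minimize  8y1 + 9y2 + 50y3 + 36y4
  subject to:
    y1 + 3y3 + y4 >= 6
    y2 + 4y3 + 4y4 >= 2
    y1, y2, y3, y4 >= 0

Solving the primal: x* = (8, 6.5).
  primal value c^T x* = 61.
Solving the dual: y* = (4.5, 0, 0.5, 0).
  dual value b^T y* = 61.
Strong duality: c^T x* = b^T y*. Confirmed.

61


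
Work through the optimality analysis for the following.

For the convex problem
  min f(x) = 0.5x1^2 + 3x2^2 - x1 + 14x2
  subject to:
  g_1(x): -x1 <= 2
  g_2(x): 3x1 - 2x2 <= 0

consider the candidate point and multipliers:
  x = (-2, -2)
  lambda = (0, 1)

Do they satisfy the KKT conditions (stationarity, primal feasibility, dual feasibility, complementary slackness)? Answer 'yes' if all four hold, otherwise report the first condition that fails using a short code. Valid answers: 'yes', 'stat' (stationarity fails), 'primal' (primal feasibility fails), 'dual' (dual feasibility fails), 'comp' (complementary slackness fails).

Gradient of f: grad f(x) = Q x + c = (-3, 2)
Constraint values g_i(x) = a_i^T x - b_i:
  g_1((-2, -2)) = 0
  g_2((-2, -2)) = -2
Stationarity residual: grad f(x) + sum_i lambda_i a_i = (0, 0)
  -> stationarity OK
Primal feasibility (all g_i <= 0): OK
Dual feasibility (all lambda_i >= 0): OK
Complementary slackness (lambda_i * g_i(x) = 0 for all i): FAILS

Verdict: the first failing condition is complementary_slackness -> comp.

comp


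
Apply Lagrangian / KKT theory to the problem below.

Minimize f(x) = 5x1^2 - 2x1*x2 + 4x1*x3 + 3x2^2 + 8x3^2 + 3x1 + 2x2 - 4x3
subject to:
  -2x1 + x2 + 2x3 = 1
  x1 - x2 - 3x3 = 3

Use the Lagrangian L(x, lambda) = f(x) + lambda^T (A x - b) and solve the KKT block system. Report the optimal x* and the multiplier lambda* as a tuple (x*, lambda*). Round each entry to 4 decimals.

Form the Lagrangian:
  L(x, lambda) = (1/2) x^T Q x + c^T x + lambda^T (A x - b)
Stationarity (grad_x L = 0): Q x + c + A^T lambda = 0.
Primal feasibility: A x = b.

This gives the KKT block system:
  [ Q   A^T ] [ x     ]   [-c ]
  [ A    0  ] [ lambda ] = [ b ]

Solving the linear system:
  x*      = (-2.6633, -1.6531, -1.3367)
  lambda* = (-28.2653, -30.8571)
  f(x*)   = 57.4439

x* = (-2.6633, -1.6531, -1.3367), lambda* = (-28.2653, -30.8571)


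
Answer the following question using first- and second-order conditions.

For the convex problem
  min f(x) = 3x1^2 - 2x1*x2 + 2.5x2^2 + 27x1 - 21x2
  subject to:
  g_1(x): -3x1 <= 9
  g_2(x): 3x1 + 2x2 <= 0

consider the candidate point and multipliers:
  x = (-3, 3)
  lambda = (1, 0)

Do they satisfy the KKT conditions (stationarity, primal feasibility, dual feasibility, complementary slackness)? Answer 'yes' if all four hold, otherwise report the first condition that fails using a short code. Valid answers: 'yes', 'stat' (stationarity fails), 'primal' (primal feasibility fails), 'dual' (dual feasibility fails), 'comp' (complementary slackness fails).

Gradient of f: grad f(x) = Q x + c = (3, 0)
Constraint values g_i(x) = a_i^T x - b_i:
  g_1((-3, 3)) = 0
  g_2((-3, 3)) = -3
Stationarity residual: grad f(x) + sum_i lambda_i a_i = (0, 0)
  -> stationarity OK
Primal feasibility (all g_i <= 0): OK
Dual feasibility (all lambda_i >= 0): OK
Complementary slackness (lambda_i * g_i(x) = 0 for all i): OK

Verdict: yes, KKT holds.

yes


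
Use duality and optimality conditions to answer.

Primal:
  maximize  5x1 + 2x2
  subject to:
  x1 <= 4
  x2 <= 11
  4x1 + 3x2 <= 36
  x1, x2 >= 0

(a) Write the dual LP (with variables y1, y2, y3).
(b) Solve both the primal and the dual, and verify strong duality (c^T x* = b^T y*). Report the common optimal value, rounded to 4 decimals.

The standard primal-dual pair for 'max c^T x s.t. A x <= b, x >= 0' is:
  Dual:  min b^T y  s.t.  A^T y >= c,  y >= 0.

So the dual LP is:
  minimize  4y1 + 11y2 + 36y3
  subject to:
    y1 + 4y3 >= 5
    y2 + 3y3 >= 2
    y1, y2, y3 >= 0

Solving the primal: x* = (4, 6.6667).
  primal value c^T x* = 33.3333.
Solving the dual: y* = (2.3333, 0, 0.6667).
  dual value b^T y* = 33.3333.
Strong duality: c^T x* = b^T y*. Confirmed.

33.3333


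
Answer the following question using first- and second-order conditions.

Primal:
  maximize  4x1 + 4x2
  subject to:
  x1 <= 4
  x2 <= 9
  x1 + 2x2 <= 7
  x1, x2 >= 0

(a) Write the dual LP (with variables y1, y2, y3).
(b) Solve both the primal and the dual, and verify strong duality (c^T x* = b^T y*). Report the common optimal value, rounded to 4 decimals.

The standard primal-dual pair for 'max c^T x s.t. A x <= b, x >= 0' is:
  Dual:  min b^T y  s.t.  A^T y >= c,  y >= 0.

So the dual LP is:
  minimize  4y1 + 9y2 + 7y3
  subject to:
    y1 + y3 >= 4
    y2 + 2y3 >= 4
    y1, y2, y3 >= 0

Solving the primal: x* = (4, 1.5).
  primal value c^T x* = 22.
Solving the dual: y* = (2, 0, 2).
  dual value b^T y* = 22.
Strong duality: c^T x* = b^T y*. Confirmed.

22


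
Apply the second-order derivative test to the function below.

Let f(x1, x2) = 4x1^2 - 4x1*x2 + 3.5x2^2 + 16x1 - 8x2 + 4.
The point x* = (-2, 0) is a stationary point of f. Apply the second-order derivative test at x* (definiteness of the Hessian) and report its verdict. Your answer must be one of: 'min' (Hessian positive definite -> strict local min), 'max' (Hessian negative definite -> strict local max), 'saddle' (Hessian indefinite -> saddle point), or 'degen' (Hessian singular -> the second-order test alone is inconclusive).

Compute the Hessian H = grad^2 f:
  H = [[8, -4], [-4, 7]]
Verify stationarity: grad f(x*) = H x* + g = (0, 0).
Eigenvalues of H: 3.4689, 11.5311.
Both eigenvalues > 0, so H is positive definite -> x* is a strict local min.

min


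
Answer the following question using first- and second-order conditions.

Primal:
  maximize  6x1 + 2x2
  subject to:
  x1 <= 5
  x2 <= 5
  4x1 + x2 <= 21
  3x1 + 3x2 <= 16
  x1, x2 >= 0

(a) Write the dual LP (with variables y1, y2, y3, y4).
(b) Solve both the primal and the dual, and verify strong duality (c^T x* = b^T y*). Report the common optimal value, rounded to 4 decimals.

The standard primal-dual pair for 'max c^T x s.t. A x <= b, x >= 0' is:
  Dual:  min b^T y  s.t.  A^T y >= c,  y >= 0.

So the dual LP is:
  minimize  5y1 + 5y2 + 21y3 + 16y4
  subject to:
    y1 + 4y3 + 3y4 >= 6
    y2 + y3 + 3y4 >= 2
    y1, y2, y3, y4 >= 0

Solving the primal: x* = (5, 0.3333).
  primal value c^T x* = 30.6667.
Solving the dual: y* = (4, 0, 0, 0.6667).
  dual value b^T y* = 30.6667.
Strong duality: c^T x* = b^T y*. Confirmed.

30.6667


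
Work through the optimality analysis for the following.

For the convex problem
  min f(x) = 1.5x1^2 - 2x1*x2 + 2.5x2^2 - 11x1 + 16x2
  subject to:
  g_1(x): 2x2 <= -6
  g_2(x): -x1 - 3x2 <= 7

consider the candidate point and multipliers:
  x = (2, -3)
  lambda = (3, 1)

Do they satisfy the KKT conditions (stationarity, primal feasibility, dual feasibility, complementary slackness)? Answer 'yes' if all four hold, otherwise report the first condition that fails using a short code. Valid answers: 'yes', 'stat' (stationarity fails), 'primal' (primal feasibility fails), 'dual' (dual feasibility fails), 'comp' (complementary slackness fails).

Gradient of f: grad f(x) = Q x + c = (1, -3)
Constraint values g_i(x) = a_i^T x - b_i:
  g_1((2, -3)) = 0
  g_2((2, -3)) = 0
Stationarity residual: grad f(x) + sum_i lambda_i a_i = (0, 0)
  -> stationarity OK
Primal feasibility (all g_i <= 0): OK
Dual feasibility (all lambda_i >= 0): OK
Complementary slackness (lambda_i * g_i(x) = 0 for all i): OK

Verdict: yes, KKT holds.

yes


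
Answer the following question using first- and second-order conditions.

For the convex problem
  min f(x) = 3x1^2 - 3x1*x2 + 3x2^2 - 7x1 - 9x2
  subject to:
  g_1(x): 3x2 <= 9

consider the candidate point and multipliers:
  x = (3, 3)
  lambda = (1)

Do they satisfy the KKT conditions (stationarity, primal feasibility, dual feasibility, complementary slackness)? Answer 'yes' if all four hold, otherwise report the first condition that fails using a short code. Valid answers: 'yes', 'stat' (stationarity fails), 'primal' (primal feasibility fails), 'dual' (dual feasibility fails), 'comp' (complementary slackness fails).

Gradient of f: grad f(x) = Q x + c = (2, 0)
Constraint values g_i(x) = a_i^T x - b_i:
  g_1((3, 3)) = 0
Stationarity residual: grad f(x) + sum_i lambda_i a_i = (2, 3)
  -> stationarity FAILS
Primal feasibility (all g_i <= 0): OK
Dual feasibility (all lambda_i >= 0): OK
Complementary slackness (lambda_i * g_i(x) = 0 for all i): OK

Verdict: the first failing condition is stationarity -> stat.

stat


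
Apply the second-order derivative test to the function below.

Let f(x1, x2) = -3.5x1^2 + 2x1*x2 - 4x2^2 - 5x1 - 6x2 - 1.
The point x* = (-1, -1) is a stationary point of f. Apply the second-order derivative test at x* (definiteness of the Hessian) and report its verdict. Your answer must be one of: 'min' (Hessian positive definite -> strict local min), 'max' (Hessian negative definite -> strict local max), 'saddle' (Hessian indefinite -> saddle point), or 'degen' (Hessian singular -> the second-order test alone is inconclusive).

Compute the Hessian H = grad^2 f:
  H = [[-7, 2], [2, -8]]
Verify stationarity: grad f(x*) = H x* + g = (0, 0).
Eigenvalues of H: -9.5616, -5.4384.
Both eigenvalues < 0, so H is negative definite -> x* is a strict local max.

max


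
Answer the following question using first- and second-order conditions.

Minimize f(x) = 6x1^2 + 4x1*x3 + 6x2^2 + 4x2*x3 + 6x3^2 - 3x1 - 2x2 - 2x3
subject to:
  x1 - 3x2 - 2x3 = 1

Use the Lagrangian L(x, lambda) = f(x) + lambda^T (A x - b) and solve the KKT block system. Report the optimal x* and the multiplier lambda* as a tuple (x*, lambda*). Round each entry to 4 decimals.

Form the Lagrangian:
  L(x, lambda) = (1/2) x^T Q x + c^T x + lambda^T (A x - b)
Stationarity (grad_x L = 0): Q x + c + A^T lambda = 0.
Primal feasibility: A x = b.

This gives the KKT block system:
  [ Q   A^T ] [ x     ]   [-c ]
  [ A    0  ] [ lambda ] = [ b ]

Solving the linear system:
  x*      = (0.4041, -0.1017, -0.1453)
  lambda* = (-1.2674)
  f(x*)   = 0.2747

x* = (0.4041, -0.1017, -0.1453), lambda* = (-1.2674)


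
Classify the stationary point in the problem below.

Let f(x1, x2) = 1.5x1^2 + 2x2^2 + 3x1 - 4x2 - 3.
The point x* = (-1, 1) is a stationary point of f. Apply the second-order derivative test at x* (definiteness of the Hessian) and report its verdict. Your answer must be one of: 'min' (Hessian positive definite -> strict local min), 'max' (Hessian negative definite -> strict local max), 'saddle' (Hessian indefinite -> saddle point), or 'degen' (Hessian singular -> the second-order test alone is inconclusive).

Compute the Hessian H = grad^2 f:
  H = [[3, 0], [0, 4]]
Verify stationarity: grad f(x*) = H x* + g = (0, 0).
Eigenvalues of H: 3, 4.
Both eigenvalues > 0, so H is positive definite -> x* is a strict local min.

min


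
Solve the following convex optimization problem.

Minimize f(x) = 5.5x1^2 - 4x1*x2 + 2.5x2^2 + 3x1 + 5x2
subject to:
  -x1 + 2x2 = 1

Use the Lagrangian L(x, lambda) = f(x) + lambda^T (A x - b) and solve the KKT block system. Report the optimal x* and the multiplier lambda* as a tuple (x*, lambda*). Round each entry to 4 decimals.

Form the Lagrangian:
  L(x, lambda) = (1/2) x^T Q x + c^T x + lambda^T (A x - b)
Stationarity (grad_x L = 0): Q x + c + A^T lambda = 0.
Primal feasibility: A x = b.

This gives the KKT block system:
  [ Q   A^T ] [ x     ]   [-c ]
  [ A    0  ] [ lambda ] = [ b ]

Solving the linear system:
  x*      = (-0.5758, 0.2121)
  lambda* = (-4.1818)
  f(x*)   = 1.7576

x* = (-0.5758, 0.2121), lambda* = (-4.1818)
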